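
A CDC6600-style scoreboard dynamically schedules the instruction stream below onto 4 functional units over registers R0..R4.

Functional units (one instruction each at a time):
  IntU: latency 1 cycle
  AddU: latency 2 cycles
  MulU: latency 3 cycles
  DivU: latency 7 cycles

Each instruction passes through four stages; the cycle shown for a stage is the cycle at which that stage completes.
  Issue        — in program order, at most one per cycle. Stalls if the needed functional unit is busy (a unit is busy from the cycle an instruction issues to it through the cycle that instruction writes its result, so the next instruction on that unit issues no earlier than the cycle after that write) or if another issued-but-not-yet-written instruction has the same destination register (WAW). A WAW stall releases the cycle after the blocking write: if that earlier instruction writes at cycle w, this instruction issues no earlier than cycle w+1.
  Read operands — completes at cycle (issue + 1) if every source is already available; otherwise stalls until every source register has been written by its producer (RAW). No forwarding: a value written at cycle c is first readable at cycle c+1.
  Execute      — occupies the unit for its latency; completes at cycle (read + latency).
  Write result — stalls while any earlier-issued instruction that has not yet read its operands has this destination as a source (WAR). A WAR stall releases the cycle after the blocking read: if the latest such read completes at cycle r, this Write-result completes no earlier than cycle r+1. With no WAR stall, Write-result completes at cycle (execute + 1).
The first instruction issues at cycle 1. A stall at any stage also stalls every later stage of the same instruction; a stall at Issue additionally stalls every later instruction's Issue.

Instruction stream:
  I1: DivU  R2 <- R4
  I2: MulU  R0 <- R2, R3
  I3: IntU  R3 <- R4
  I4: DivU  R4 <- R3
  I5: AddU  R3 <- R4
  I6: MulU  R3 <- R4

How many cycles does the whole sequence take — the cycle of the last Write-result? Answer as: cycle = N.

cycle 1: I1 dispatched to DivU
cycle 2: I1 operands ready | I2 dispatched to MulU
cycle 3: I3 dispatched to IntU
cycle 4: I3 operands ready
cycle 5: I3 complete
cycle 9: I1 complete
cycle 10: R2←I1
cycle 11: I2 operands ready | I4 dispatched to DivU
cycle 12: R3←I3
cycle 13: I4 operands ready | I5 dispatched to AddU
cycle 14: I2 complete
cycle 15: R0←I2
cycle 20: I4 complete
cycle 21: R4←I4
cycle 22: I5 operands ready
cycle 24: I5 complete
cycle 25: R3←I5
cycle 26: I6 dispatched to MulU
cycle 27: I6 operands ready
cycle 30: I6 complete
cycle 31: R3←I6

cycle = 31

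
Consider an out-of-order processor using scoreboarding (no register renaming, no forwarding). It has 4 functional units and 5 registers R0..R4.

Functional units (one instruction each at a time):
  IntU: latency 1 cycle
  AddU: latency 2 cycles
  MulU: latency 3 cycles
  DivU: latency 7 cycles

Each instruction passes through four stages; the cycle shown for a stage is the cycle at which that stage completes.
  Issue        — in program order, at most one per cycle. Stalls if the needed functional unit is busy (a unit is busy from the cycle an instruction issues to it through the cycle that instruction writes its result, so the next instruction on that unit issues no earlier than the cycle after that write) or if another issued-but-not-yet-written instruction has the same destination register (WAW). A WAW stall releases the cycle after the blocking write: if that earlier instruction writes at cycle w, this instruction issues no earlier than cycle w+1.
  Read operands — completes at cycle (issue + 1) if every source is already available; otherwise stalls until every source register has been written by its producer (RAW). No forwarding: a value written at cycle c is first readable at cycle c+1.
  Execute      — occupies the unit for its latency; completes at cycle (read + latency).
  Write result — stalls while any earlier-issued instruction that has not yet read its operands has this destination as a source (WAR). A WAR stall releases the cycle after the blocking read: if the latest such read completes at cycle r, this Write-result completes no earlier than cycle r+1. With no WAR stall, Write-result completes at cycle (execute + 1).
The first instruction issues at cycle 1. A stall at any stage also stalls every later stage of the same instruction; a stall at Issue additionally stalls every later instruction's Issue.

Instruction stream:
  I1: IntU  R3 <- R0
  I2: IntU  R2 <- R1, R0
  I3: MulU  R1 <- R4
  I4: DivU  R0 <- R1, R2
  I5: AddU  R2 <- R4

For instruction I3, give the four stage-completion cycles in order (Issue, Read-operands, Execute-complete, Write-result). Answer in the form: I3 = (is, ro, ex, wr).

I1: IS=1 RO=2 EX=3 WR=4
I2: IS=5 RO=6 EX=7 WR=8  [struct: IntU busy until I1 writes@4]
I3: IS=6 RO=7 EX=10 WR=11
I4: IS=7 RO=12 EX=19 WR=20  [RAW R1: wait I3 write@11]
I5: IS=9 RO=10 EX=12 WR=13  [WAW R2: wait I2 write@8]

I3 = (6, 7, 10, 11)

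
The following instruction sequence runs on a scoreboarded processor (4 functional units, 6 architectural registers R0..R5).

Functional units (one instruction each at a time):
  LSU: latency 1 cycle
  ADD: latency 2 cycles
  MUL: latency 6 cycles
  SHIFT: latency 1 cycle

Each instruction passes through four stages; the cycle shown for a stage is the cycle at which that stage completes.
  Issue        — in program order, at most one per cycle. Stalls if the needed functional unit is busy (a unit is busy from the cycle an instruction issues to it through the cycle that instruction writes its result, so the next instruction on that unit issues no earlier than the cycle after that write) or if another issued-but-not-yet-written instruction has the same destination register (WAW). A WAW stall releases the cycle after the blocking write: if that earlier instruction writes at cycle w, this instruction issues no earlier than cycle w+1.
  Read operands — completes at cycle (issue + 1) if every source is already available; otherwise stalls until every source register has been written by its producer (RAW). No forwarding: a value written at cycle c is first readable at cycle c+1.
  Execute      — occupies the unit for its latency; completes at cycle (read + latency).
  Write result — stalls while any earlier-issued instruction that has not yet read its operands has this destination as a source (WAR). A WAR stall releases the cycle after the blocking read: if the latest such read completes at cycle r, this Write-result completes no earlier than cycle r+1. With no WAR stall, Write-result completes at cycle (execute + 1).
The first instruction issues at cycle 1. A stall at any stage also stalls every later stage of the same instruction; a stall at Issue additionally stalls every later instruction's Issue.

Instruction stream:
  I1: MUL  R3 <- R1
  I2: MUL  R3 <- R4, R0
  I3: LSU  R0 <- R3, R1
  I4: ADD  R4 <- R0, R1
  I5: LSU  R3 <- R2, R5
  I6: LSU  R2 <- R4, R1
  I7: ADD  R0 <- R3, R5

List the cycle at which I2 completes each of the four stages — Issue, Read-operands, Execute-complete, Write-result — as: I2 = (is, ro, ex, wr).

I2 = (10, 11, 17, 18)

I1: IS=1 RO=2 EX=8 WR=9
I2: IS=10 RO=11 EX=17 WR=18  [struct: MUL busy until I1 writes@9]
I3: IS=11 RO=19 EX=20 WR=21  [RAW R3: wait I2 write@18]
I4: IS=12 RO=22 EX=24 WR=25  [RAW R0: wait I3 write@21]
I5: IS=22 RO=23 EX=24 WR=25  [struct: LSU busy until I3 writes@21]
I6: IS=26 RO=27 EX=28 WR=29  [struct: LSU busy until I5 writes@25]
I7: IS=27 RO=28 EX=30 WR=31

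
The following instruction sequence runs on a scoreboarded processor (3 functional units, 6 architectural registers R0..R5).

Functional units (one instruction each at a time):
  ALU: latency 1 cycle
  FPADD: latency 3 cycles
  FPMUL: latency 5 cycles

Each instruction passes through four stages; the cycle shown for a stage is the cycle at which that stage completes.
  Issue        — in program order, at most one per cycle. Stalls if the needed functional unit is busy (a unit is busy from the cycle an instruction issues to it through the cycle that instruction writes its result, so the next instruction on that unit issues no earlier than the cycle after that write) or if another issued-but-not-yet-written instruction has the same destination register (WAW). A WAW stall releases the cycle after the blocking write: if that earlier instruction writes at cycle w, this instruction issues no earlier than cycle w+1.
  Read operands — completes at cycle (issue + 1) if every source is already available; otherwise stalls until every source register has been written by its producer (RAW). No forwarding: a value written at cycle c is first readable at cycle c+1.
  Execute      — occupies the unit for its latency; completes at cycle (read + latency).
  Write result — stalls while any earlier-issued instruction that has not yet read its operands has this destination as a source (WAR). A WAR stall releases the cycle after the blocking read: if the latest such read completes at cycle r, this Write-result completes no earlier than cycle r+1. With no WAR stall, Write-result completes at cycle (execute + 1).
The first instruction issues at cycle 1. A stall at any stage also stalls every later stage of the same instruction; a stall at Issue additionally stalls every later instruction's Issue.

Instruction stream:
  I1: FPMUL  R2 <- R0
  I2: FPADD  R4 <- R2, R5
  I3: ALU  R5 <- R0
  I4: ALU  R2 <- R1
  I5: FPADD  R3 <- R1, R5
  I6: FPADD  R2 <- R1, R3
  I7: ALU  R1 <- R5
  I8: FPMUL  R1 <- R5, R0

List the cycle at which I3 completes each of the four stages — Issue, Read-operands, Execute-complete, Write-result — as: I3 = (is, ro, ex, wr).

I3 = (3, 4, 5, 10)

t=1  I1→FPMUL
t=2  I1 RO, I2→FPADD
t=3  I3→ALU
t=4  I3 RO
t=5  I3 EX
t=7  I1 EX
t=8  I1 WR R2
t=9  I2 RO
t=10  I3 WR R5
t=11  I4→ALU
t=12  I2 EX, I4 RO
t=13  I2 WR R4, I4 EX
t=14  I4 WR R2, I5→FPADD
t=15  I5 RO
t=18  I5 EX
t=19  I5 WR R3
t=20  I6→FPADD
t=21  I6 RO, I7→ALU
t=22  I7 RO
t=23  I7 EX
t=24  I6 EX, I7 WR R1
t=25  I6 WR R2, I8→FPMUL
t=26  I8 RO
t=31  I8 EX
t=32  I8 WR R1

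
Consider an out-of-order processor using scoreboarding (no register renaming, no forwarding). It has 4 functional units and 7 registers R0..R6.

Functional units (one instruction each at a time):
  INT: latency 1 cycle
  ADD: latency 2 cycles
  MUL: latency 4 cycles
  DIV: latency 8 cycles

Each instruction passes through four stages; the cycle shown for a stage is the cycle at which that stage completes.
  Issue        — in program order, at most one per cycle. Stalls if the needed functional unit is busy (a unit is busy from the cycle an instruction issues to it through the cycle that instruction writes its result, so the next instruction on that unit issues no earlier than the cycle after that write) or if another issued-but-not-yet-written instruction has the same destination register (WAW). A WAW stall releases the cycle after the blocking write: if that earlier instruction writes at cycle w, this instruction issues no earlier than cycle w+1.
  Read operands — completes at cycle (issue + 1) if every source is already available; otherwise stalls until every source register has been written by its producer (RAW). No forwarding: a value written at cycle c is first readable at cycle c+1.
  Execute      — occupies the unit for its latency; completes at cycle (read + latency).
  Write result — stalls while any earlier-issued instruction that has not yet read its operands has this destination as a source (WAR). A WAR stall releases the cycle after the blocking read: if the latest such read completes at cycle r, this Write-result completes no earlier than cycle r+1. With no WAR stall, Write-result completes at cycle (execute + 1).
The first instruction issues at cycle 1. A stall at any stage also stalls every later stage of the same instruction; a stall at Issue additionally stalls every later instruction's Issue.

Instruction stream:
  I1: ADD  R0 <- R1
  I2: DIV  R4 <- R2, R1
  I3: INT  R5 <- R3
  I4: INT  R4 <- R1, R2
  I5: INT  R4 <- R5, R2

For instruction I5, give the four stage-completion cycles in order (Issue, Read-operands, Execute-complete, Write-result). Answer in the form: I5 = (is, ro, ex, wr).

I5 = (17, 18, 19, 20)

1) issue 1, read 2, done 4, write 5
2) issue 2, read 3, done 11, write 12
3) issue 3, read 4, done 5, write 6
4) issue 13, read 14, done 15, write 16  <WAW R4: wait I2 write@12>
5) issue 17, read 18, done 19, write 20  <struct: INT busy until I4 writes@16>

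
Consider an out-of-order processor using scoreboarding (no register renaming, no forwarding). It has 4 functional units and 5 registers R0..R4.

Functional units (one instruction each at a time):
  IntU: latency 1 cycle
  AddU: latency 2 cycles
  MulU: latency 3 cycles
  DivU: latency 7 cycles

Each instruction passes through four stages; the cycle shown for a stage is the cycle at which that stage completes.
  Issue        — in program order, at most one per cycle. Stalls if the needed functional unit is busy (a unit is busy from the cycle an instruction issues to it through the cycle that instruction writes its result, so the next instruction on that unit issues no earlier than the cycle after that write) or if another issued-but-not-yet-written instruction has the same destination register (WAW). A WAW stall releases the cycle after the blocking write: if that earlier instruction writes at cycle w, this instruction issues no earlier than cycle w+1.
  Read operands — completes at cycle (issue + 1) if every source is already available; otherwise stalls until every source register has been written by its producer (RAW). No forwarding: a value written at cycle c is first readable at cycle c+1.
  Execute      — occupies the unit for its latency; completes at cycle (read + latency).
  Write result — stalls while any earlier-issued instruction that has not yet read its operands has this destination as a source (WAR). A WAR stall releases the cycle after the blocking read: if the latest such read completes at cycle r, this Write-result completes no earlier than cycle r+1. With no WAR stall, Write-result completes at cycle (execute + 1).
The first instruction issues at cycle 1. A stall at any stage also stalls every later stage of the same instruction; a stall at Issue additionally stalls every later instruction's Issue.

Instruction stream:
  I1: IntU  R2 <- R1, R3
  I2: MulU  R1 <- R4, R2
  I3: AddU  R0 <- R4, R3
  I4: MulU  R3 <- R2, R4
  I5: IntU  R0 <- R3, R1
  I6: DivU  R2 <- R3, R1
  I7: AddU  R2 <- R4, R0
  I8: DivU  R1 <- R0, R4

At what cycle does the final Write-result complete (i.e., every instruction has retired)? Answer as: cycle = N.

  I1 | 1 | 2 | 3 | 4
  I2 | 2 | 5 | 8 | 9   RAW R2: wait I1 write@4
  I3 | 3 | 4 | 6 | 7
  I4 | 10 | 11 | 14 | 15   struct: MulU busy until I2 writes@9
  I5 | 11 | 16 | 17 | 18   RAW R3: wait I4 write@15
  I6 | 12 | 16 | 23 | 24   RAW R3: wait I4 write@15
  I7 | 25 | 26 | 28 | 29   WAW R2: wait I6 write@24
  I8 | 26 | 27 | 34 | 35

cycle = 35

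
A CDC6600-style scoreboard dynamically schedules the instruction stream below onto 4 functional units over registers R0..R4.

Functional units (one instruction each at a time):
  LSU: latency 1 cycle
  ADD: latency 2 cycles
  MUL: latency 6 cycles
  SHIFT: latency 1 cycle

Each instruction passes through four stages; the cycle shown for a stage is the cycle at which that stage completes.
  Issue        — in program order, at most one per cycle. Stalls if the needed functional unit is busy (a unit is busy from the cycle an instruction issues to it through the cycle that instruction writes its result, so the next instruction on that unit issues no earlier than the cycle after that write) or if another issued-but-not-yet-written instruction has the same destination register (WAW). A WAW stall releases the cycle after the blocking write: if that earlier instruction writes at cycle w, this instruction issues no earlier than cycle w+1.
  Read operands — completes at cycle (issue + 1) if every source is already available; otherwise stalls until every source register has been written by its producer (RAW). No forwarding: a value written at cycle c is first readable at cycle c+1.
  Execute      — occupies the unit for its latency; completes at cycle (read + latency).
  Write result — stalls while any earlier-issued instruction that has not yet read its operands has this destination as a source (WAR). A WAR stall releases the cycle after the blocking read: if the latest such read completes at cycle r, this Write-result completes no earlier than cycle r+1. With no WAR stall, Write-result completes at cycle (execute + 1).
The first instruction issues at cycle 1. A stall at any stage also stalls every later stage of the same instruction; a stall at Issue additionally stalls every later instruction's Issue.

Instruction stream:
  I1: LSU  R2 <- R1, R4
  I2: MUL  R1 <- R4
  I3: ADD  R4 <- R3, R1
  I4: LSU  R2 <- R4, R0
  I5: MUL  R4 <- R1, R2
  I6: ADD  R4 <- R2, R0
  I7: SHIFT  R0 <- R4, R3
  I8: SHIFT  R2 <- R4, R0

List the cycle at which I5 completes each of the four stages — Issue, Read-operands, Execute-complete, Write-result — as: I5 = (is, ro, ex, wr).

I5 = (15, 18, 24, 25)

c1: I1 issues→LSU
c2: I1 reads | I2 issues→MUL
c3: I1 exec-done | I2 reads | I3 issues→ADD
c4: I1 writes R2
c5: I4 issues→LSU
c9: I2 exec-done
c10: I2 writes R1
c11: I3 reads
c13: I3 exec-done
c14: I3 writes R4
c15: I4 reads | I5 issues→MUL
c16: I4 exec-done
c17: I4 writes R2
c18: I5 reads
c24: I5 exec-done
c25: I5 writes R4
c26: I6 issues→ADD
c27: I6 reads | I7 issues→SHIFT
c29: I6 exec-done
c30: I6 writes R4
c31: I7 reads
c32: I7 exec-done
c33: I7 writes R0
c34: I8 issues→SHIFT
c35: I8 reads
c36: I8 exec-done
c37: I8 writes R2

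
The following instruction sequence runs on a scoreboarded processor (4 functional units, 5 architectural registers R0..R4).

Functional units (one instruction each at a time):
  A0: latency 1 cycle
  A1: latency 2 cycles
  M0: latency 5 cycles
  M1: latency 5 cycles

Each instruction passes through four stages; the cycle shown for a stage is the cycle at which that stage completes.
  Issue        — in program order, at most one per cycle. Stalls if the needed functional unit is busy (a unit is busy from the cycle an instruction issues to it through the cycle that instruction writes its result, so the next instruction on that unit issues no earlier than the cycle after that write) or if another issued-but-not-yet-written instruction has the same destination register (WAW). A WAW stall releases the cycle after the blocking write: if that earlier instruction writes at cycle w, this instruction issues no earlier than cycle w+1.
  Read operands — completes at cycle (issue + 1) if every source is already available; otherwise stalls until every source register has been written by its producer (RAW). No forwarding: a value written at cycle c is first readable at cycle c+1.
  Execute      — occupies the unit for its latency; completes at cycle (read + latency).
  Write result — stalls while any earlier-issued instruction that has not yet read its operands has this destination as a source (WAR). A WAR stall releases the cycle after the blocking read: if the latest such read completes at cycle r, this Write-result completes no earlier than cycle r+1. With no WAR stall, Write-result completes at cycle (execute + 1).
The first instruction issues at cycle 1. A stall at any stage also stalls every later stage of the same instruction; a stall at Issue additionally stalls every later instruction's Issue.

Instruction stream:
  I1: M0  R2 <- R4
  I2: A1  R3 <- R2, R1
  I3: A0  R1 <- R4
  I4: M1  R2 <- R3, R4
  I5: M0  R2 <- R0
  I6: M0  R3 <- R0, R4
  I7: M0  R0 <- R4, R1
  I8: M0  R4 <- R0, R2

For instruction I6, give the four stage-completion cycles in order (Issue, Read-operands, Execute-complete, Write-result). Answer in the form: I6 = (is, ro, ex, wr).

I6 = (28, 29, 34, 35)

I1  is:1  ro:2  ex:7  wr:8
I2  is:2  ro:9  ex:11  wr:12  — RAW R2: wait I1 write@8
I3  is:3  ro:4  ex:5  wr:10  — WAR R1: wait I2 read@9
I4  is:9  ro:13  ex:18  wr:19  — WAW R2: wait I1 write@8, RAW R3: wait I2 write@12
I5  is:20  ro:21  ex:26  wr:27  — WAW R2: wait I4 write@19
I6  is:28  ro:29  ex:34  wr:35  — struct: M0 busy until I5 writes@27
I7  is:36  ro:37  ex:42  wr:43  — struct: M0 busy until I6 writes@35
I8  is:44  ro:45  ex:50  wr:51  — struct: M0 busy until I7 writes@43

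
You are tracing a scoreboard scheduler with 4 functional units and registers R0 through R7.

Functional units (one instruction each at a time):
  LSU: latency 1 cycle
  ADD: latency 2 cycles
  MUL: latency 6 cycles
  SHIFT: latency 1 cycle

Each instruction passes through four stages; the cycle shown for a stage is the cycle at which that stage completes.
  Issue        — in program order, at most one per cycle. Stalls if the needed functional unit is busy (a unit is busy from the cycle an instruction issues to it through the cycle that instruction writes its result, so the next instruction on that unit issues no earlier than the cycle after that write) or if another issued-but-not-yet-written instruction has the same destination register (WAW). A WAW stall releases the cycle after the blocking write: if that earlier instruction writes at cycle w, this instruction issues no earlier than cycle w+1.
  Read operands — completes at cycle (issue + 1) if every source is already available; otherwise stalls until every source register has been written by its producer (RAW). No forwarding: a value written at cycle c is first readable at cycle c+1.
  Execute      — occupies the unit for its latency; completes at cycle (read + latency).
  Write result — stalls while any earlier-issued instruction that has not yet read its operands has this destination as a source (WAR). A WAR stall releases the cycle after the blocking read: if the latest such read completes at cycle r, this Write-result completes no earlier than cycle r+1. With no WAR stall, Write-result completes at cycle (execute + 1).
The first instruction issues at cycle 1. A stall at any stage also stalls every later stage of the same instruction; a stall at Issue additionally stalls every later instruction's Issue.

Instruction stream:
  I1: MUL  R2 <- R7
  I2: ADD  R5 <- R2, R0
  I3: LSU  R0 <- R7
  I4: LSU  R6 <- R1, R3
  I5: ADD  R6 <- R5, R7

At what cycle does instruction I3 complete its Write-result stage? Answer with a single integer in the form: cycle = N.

I1 -> (1, 2, 8, 9)
I2 -> (2, 10, 12, 13)  // RAW R2: wait I1 write@9
I3 -> (3, 4, 5, 11)  // WAR R0: wait I2 read@10
I4 -> (12, 13, 14, 15)  // struct: LSU busy until I3 writes@11
I5 -> (16, 17, 19, 20)  // WAW R6: wait I4 write@15

cycle = 11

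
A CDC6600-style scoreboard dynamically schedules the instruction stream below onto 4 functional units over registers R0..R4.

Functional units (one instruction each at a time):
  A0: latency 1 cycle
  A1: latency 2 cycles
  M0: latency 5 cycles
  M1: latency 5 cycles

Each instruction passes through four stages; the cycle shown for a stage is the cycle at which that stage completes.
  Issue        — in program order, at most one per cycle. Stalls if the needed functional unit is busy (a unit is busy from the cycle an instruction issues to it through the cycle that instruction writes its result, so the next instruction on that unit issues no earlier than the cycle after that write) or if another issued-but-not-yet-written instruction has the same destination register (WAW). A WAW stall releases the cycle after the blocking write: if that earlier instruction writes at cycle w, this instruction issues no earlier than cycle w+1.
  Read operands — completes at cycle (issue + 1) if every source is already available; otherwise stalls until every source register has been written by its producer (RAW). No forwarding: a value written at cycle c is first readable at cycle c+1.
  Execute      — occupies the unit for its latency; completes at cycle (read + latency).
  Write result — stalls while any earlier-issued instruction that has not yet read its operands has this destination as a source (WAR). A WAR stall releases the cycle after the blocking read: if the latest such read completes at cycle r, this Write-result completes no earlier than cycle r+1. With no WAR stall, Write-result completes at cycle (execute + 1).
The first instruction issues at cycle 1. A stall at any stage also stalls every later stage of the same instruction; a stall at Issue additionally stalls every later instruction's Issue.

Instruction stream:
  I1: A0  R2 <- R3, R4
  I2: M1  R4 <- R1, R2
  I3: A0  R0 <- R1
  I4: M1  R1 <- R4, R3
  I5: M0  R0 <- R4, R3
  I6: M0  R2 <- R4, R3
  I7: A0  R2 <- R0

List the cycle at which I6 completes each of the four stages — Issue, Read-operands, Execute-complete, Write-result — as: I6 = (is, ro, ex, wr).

I1  is:1  ro:2  ex:3  wr:4
I2  is:2  ro:5  ex:10  wr:11  — RAW R2: wait I1 write@4
I3  is:5  ro:6  ex:7  wr:8  — struct: A0 busy until I1 writes@4
I4  is:12  ro:13  ex:18  wr:19  — struct: M1 busy until I2 writes@11
I5  is:13  ro:14  ex:19  wr:20
I6  is:21  ro:22  ex:27  wr:28  — struct: M0 busy until I5 writes@20
I7  is:29  ro:30  ex:31  wr:32  — WAW R2: wait I6 write@28

I6 = (21, 22, 27, 28)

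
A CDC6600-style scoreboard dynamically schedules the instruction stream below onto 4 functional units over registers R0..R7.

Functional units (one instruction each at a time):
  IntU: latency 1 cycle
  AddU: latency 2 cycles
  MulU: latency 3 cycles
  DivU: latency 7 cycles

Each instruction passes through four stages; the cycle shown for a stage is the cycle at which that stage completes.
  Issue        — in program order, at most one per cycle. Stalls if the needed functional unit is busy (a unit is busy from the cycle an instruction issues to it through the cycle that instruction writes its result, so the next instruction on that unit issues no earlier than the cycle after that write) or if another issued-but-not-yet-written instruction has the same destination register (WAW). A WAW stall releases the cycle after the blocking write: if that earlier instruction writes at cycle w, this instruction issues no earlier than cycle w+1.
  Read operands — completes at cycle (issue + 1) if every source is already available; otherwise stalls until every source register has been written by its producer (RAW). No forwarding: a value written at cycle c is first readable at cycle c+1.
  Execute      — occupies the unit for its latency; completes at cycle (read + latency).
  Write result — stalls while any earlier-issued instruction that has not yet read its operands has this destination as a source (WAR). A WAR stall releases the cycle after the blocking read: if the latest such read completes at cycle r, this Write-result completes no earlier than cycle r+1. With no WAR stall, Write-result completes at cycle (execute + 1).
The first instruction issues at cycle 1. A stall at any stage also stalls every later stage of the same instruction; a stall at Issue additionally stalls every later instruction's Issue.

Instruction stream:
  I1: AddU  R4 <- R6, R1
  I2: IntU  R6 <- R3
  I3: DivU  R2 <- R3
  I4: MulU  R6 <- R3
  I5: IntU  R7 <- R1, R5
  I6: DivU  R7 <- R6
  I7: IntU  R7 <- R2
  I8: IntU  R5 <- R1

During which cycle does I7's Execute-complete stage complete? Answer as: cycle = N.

cycle = 25

  I1 | 1 | 2 | 4 | 5
  I2 | 2 | 3 | 4 | 5
  I3 | 3 | 4 | 11 | 12
  I4 | 6 | 7 | 10 | 11   WAW R6: wait I2 write@5
  I5 | 7 | 8 | 9 | 10
  I6 | 13 | 14 | 21 | 22   struct: DivU busy until I3 writes@12
  I7 | 23 | 24 | 25 | 26   WAW R7: wait I6 write@22
  I8 | 27 | 28 | 29 | 30   struct: IntU busy until I7 writes@26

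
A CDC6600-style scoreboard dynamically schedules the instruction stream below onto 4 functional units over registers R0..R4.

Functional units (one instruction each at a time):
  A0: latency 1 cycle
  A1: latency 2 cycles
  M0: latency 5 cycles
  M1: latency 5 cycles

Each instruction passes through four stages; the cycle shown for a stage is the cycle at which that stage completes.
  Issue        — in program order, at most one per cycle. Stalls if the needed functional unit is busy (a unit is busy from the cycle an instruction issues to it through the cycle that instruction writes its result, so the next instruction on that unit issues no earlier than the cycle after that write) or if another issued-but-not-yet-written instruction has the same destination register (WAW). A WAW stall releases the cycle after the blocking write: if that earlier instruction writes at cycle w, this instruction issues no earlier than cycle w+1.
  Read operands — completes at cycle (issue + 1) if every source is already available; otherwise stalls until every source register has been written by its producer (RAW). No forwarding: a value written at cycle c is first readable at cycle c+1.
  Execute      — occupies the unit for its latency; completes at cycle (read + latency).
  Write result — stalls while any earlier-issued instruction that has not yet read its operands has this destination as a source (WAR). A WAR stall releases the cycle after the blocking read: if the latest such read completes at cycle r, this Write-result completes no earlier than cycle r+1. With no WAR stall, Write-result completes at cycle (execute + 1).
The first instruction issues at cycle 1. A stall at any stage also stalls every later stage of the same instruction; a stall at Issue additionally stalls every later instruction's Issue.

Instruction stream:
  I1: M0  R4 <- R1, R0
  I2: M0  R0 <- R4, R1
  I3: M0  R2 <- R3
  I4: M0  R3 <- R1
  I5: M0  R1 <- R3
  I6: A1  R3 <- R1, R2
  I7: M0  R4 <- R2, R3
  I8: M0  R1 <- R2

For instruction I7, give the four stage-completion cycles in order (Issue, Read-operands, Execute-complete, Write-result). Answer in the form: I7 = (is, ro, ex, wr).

I7 = (41, 45, 50, 51)

cycle 1: I1 issues→M0
cycle 2: I1 reads
cycle 7: I1 exec-done
cycle 8: I1 writes R4
cycle 9: I2 issues→M0
cycle 10: I2 reads
cycle 15: I2 exec-done
cycle 16: I2 writes R0
cycle 17: I3 issues→M0
cycle 18: I3 reads
cycle 23: I3 exec-done
cycle 24: I3 writes R2
cycle 25: I4 issues→M0
cycle 26: I4 reads
cycle 31: I4 exec-done
cycle 32: I4 writes R3
cycle 33: I5 issues→M0
cycle 34: I5 reads · I6 issues→A1
cycle 39: I5 exec-done
cycle 40: I5 writes R1
cycle 41: I6 reads · I7 issues→M0
cycle 43: I6 exec-done
cycle 44: I6 writes R3
cycle 45: I7 reads
cycle 50: I7 exec-done
cycle 51: I7 writes R4
cycle 52: I8 issues→M0
cycle 53: I8 reads
cycle 58: I8 exec-done
cycle 59: I8 writes R1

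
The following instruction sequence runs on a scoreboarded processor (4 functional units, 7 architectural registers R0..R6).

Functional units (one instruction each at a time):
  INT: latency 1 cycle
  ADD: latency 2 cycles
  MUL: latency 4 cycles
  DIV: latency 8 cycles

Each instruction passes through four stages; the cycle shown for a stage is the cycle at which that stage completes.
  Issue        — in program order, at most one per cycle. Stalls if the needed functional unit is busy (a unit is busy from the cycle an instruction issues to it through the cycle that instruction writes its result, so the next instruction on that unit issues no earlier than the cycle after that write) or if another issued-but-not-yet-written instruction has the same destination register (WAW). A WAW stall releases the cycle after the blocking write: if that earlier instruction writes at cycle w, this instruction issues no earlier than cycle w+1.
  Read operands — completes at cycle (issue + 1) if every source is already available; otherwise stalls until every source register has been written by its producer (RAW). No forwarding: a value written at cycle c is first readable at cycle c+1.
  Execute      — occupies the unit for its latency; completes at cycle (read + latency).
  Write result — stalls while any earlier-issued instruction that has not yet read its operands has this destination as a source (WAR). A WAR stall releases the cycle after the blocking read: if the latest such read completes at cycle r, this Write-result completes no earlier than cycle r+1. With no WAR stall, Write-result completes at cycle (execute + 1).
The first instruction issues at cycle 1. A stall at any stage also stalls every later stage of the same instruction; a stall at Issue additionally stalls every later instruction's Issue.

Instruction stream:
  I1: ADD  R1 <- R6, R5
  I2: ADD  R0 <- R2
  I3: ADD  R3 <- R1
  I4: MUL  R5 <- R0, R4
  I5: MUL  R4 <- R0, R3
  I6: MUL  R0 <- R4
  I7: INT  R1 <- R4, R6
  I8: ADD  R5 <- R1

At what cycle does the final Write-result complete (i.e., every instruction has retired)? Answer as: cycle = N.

1) issue 1, read 2, done 4, write 5
2) issue 6, read 7, done 9, write 10  <struct: ADD busy until I1 writes@5>
3) issue 11, read 12, done 14, write 15  <struct: ADD busy until I2 writes@10>
4) issue 12, read 13, done 17, write 18
5) issue 19, read 20, done 24, write 25  <struct: MUL busy until I4 writes@18>
6) issue 26, read 27, done 31, write 32  <struct: MUL busy until I5 writes@25>
7) issue 27, read 28, done 29, write 30
8) issue 28, read 31, done 33, write 34  <RAW R1: wait I7 write@30>

cycle = 34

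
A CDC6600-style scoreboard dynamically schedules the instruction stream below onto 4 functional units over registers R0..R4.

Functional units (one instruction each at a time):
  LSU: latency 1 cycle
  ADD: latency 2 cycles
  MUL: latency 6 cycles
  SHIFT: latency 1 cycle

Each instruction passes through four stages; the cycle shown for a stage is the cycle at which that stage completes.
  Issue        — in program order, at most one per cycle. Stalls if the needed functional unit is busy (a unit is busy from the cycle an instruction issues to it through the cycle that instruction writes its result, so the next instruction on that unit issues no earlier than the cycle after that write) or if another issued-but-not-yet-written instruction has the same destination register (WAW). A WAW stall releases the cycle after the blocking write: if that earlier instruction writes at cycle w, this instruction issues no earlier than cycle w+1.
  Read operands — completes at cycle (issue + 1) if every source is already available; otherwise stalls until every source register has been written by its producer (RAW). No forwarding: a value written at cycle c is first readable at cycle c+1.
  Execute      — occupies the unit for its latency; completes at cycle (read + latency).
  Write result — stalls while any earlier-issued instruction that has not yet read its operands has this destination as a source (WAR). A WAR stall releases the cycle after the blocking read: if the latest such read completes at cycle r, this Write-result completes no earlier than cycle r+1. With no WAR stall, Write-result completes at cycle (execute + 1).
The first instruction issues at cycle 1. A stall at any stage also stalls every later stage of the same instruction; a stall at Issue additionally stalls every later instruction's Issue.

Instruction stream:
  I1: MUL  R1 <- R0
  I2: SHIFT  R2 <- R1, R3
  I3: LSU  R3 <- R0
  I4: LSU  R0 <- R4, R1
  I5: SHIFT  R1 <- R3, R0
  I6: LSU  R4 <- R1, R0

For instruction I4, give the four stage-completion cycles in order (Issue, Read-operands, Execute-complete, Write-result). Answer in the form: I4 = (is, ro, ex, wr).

[I1] 1/2/8/9
[I2] 2/10/11/12  (RAW R1: wait I1 write@9)
[I3] 3/4/5/11  (WAR R3: wait I2 read@10)
[I4] 12/13/14/15  (struct: LSU busy until I3 writes@11)
[I5] 13/16/17/18  (RAW R0: wait I4 write@15)
[I6] 16/19/20/21  (struct: LSU busy until I4 writes@15; RAW R1: wait I5 write@18)

I4 = (12, 13, 14, 15)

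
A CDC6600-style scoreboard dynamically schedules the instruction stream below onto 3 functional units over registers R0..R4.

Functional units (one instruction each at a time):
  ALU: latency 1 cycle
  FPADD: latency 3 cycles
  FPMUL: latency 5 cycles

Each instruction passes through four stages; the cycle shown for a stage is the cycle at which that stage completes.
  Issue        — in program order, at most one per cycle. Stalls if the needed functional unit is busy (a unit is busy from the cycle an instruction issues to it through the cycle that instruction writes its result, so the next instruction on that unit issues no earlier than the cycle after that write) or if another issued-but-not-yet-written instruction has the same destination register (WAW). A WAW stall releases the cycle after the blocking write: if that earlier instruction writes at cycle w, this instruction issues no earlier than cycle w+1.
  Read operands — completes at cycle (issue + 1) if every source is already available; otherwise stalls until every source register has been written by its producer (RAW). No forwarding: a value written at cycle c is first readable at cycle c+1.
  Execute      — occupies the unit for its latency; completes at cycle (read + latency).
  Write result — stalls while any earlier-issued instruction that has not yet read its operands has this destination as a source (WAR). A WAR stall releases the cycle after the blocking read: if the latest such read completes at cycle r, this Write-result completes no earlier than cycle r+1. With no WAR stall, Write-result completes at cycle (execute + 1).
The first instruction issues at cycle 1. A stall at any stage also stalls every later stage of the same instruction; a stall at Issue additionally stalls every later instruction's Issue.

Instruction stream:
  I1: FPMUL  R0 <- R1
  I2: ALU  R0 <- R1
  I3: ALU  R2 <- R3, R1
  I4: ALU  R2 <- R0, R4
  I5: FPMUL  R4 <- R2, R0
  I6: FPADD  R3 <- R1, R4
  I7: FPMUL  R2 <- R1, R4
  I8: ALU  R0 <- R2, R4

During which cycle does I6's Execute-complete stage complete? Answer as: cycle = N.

I1: IS=1 RO=2 EX=7 WR=8
I2: IS=9 RO=10 EX=11 WR=12  [WAW R0: wait I1 write@8]
I3: IS=13 RO=14 EX=15 WR=16  [struct: ALU busy until I2 writes@12]
I4: IS=17 RO=18 EX=19 WR=20  [struct: ALU busy until I3 writes@16]
I5: IS=18 RO=21 EX=26 WR=27  [RAW R2: wait I4 write@20]
I6: IS=19 RO=28 EX=31 WR=32  [RAW R4: wait I5 write@27]
I7: IS=28 RO=29 EX=34 WR=35  [struct: FPMUL busy until I5 writes@27]
I8: IS=29 RO=36 EX=37 WR=38  [RAW R2: wait I7 write@35]

cycle = 31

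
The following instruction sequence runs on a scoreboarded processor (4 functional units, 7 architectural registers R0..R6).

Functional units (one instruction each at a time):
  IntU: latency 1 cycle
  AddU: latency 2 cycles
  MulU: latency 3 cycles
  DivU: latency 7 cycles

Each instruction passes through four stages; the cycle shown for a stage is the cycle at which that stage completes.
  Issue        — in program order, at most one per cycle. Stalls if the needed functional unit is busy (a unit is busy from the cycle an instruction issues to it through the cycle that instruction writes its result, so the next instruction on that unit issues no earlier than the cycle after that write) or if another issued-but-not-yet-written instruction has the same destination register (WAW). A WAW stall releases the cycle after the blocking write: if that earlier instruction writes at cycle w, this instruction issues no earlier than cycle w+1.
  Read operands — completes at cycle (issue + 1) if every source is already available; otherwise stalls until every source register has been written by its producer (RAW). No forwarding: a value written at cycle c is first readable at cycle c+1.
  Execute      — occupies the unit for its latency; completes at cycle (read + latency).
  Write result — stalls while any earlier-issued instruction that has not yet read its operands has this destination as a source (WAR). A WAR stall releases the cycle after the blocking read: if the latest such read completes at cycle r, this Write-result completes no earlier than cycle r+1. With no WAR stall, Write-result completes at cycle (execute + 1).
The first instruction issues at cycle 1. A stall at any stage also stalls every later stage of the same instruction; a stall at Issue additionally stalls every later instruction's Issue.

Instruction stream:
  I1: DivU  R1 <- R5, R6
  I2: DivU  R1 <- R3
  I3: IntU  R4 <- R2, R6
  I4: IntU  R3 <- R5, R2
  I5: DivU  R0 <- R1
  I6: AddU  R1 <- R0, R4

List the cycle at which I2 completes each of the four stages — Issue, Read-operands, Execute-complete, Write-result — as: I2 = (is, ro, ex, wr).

c1: I1→DivU
c2: I1 RO
c9: I1 EX
c10: I1 WR R1
c11: I2→DivU
c12: I2 RO; I3→IntU
c13: I3 RO
c14: I3 EX
c15: I3 WR R4
c16: I4→IntU
c17: I4 RO
c18: I4 EX
c19: I2 EX; I4 WR R3
c20: I2 WR R1
c21: I5→DivU
c22: I5 RO; I6→AddU
c29: I5 EX
c30: I5 WR R0
c31: I6 RO
c33: I6 EX
c34: I6 WR R1

I2 = (11, 12, 19, 20)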